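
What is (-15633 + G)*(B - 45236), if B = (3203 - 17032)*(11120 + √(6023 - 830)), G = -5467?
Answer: 3245680407600 + 875375700*√577 ≈ 3.2667e+12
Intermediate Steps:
B = -153778480 - 41487*√577 (B = -13829*(11120 + √5193) = -13829*(11120 + 3*√577) = -153778480 - 41487*√577 ≈ -1.5478e+8)
(-15633 + G)*(B - 45236) = (-15633 - 5467)*((-153778480 - 41487*√577) - 45236) = -21100*(-153823716 - 41487*√577) = 3245680407600 + 875375700*√577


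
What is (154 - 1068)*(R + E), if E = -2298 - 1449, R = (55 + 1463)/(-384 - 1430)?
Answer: 3106949232/907 ≈ 3.4255e+6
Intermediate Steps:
R = -759/907 (R = 1518/(-1814) = 1518*(-1/1814) = -759/907 ≈ -0.83682)
E = -3747
(154 - 1068)*(R + E) = (154 - 1068)*(-759/907 - 3747) = -914*(-3399288/907) = 3106949232/907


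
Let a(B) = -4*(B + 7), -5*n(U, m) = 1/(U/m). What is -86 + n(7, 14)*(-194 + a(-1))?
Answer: 6/5 ≈ 1.2000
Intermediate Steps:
n(U, m) = -m/(5*U) (n(U, m) = -m/U/5 = -m/(5*U))
a(B) = -28 - 4*B (a(B) = -4*(7 + B) = -28 - 4*B)
-86 + n(7, 14)*(-194 + a(-1)) = -86 + (-1/5*14/7)*(-194 + (-28 - 4*(-1))) = -86 + (-1/5*14*1/7)*(-194 + (-28 + 4)) = -86 - 2*(-194 - 24)/5 = -86 - 2/5*(-218) = -86 + 436/5 = 6/5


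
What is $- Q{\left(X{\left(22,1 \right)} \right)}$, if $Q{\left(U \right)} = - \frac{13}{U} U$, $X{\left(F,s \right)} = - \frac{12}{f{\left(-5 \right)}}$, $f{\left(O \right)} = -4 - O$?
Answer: $13$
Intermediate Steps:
$X{\left(F,s \right)} = -12$ ($X{\left(F,s \right)} = - \frac{12}{-4 - -5} = - \frac{12}{-4 + 5} = - \frac{12}{1} = \left(-12\right) 1 = -12$)
$Q{\left(U \right)} = -13$
$- Q{\left(X{\left(22,1 \right)} \right)} = \left(-1\right) \left(-13\right) = 13$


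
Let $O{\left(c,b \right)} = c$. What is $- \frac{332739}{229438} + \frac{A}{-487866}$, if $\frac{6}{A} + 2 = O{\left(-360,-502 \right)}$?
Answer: $- \frac{222591662515}{153486627839} \approx -1.4502$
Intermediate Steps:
$A = - \frac{3}{181}$ ($A = \frac{6}{-2 - 360} = \frac{6}{-362} = 6 \left(- \frac{1}{362}\right) = - \frac{3}{181} \approx -0.016575$)
$- \frac{332739}{229438} + \frac{A}{-487866} = - \frac{332739}{229438} - \frac{3}{181 \left(-487866\right)} = \left(-332739\right) \frac{1}{229438} - - \frac{1}{29434582} = - \frac{30249}{20858} + \frac{1}{29434582} = - \frac{222591662515}{153486627839}$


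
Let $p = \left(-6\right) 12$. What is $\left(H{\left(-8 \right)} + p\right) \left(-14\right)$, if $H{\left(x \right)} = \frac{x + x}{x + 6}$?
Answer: $896$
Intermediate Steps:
$p = -72$
$H{\left(x \right)} = \frac{2 x}{6 + x}$
$\left(H{\left(-8 \right)} + p\right) \left(-14\right) = \left(2 \left(-8\right) \frac{1}{6 - 8} - 72\right) \left(-14\right) = \left(2 \left(-8\right) \frac{1}{-2} - 72\right) \left(-14\right) = \left(2 \left(-8\right) \left(- \frac{1}{2}\right) - 72\right) \left(-14\right) = \left(8 - 72\right) \left(-14\right) = \left(-64\right) \left(-14\right) = 896$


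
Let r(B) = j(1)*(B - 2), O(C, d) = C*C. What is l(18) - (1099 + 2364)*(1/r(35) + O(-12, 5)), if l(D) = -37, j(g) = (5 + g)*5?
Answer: -493725373/990 ≈ -4.9871e+5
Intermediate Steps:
O(C, d) = C²
j(g) = 25 + 5*g
r(B) = -60 + 30*B (r(B) = (25 + 5*1)*(B - 2) = (25 + 5)*(-2 + B) = 30*(-2 + B) = -60 + 30*B)
l(18) - (1099 + 2364)*(1/r(35) + O(-12, 5)) = -37 - (1099 + 2364)*(1/(-60 + 30*35) + (-12)²) = -37 - 3463*(1/(-60 + 1050) + 144) = -37 - 3463*(1/990 + 144) = -37 - 3463*142561/990 = -37 - 1*493688743/990 = -37 - 493688743/990 = -493725373/990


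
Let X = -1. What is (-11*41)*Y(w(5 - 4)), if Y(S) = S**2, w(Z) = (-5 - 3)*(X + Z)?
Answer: 0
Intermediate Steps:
w(Z) = 8 - 8*Z (w(Z) = (-5 - 3)*(-1 + Z) = -8*(-1 + Z) = 8 - 8*Z)
(-11*41)*Y(w(5 - 4)) = (-11*41)*(8 - 8*(5 - 4))**2 = -451*(8 - 8*1)**2 = -451*(8 - 8)**2 = -451*0**2 = -451*0 = 0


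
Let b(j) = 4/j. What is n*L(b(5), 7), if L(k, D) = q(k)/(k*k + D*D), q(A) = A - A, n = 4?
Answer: 0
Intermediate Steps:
q(A) = 0
L(k, D) = 0 (L(k, D) = 0/(k*k + D*D) = 0/(k² + D²) = 0/(D² + k²) = 0)
n*L(b(5), 7) = 4*0 = 0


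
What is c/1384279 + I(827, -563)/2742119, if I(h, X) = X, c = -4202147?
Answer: -11523566478570/3795857747201 ≈ -3.0358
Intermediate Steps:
c/1384279 + I(827, -563)/2742119 = -4202147/1384279 - 563/2742119 = -11523566478570/3795857747201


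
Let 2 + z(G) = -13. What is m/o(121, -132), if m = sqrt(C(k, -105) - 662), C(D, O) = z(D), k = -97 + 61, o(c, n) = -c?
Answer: -I*sqrt(677)/121 ≈ -0.21503*I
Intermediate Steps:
z(G) = -15 (z(G) = -2 - 13 = -15)
k = -36
C(D, O) = -15
m = I*sqrt(677) (m = sqrt(-15 - 662) = sqrt(-677) = I*sqrt(677) ≈ 26.019*I)
m/o(121, -132) = (I*sqrt(677))/((-1*121)) = (I*sqrt(677))/(-121) = (I*sqrt(677))*(-1/121) = -I*sqrt(677)/121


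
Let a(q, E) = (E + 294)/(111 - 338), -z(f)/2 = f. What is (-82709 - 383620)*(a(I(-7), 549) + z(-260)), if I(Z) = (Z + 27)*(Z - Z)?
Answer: -54652359813/227 ≈ -2.4076e+8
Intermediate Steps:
z(f) = -2*f
I(Z) = 0 (I(Z) = (27 + Z)*0 = 0)
a(q, E) = -294/227 - E/227 (a(q, E) = (294 + E)/(-227) = (294 + E)*(-1/227) = -294/227 - E/227)
(-82709 - 383620)*(a(I(-7), 549) + z(-260)) = (-82709 - 383620)*((-294/227 - 1/227*549) - 2*(-260)) = -466329*((-294/227 - 549/227) + 520) = -466329*(-843/227 + 520) = -466329*117197/227 = -54652359813/227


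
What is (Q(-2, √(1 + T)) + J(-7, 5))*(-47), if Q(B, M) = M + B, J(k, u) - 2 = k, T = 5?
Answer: 329 - 47*√6 ≈ 213.87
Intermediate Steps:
J(k, u) = 2 + k
Q(B, M) = B + M
(Q(-2, √(1 + T)) + J(-7, 5))*(-47) = ((-2 + √(1 + 5)) + (2 - 7))*(-47) = ((-2 + √6) - 5)*(-47) = (-7 + √6)*(-47) = 329 - 47*√6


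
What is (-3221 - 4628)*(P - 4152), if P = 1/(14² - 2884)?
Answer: 87599368873/2688 ≈ 3.2589e+7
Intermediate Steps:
P = -1/2688 (P = 1/(196 - 2884) = 1/(-2688) = -1/2688 ≈ -0.00037202)
(-3221 - 4628)*(P - 4152) = (-3221 - 4628)*(-1/2688 - 4152) = -7849*(-11160577/2688) = 87599368873/2688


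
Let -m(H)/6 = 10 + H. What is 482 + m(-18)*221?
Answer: 11090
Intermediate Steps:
m(H) = -60 - 6*H (m(H) = -6*(10 + H) = -60 - 6*H)
482 + m(-18)*221 = 482 + (-60 - 6*(-18))*221 = 482 + (-60 + 108)*221 = 482 + 48*221 = 482 + 10608 = 11090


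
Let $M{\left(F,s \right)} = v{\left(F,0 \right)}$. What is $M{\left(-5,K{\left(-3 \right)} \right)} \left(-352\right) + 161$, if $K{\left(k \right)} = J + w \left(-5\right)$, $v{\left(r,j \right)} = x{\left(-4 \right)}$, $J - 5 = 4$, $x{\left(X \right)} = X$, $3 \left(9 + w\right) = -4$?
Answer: $1569$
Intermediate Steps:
$w = - \frac{31}{3}$ ($w = -9 + \frac{1}{3} \left(-4\right) = -9 - \frac{4}{3} = - \frac{31}{3} \approx -10.333$)
$J = 9$ ($J = 5 + 4 = 9$)
$v{\left(r,j \right)} = -4$
$K{\left(k \right)} = \frac{182}{3}$ ($K{\left(k \right)} = 9 - - \frac{155}{3} = 9 + \frac{155}{3} = \frac{182}{3}$)
$M{\left(F,s \right)} = -4$
$M{\left(-5,K{\left(-3 \right)} \right)} \left(-352\right) + 161 = \left(-4\right) \left(-352\right) + 161 = 1408 + 161 = 1569$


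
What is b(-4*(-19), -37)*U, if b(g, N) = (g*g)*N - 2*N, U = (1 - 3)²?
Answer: -854552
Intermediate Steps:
U = 4 (U = (-2)² = 4)
b(g, N) = -2*N + N*g² (b(g, N) = g²*N - 2*N = N*g² - 2*N = -2*N + N*g²)
b(-4*(-19), -37)*U = -37*(-2 + (-4*(-19))²)*4 = -37*(-2 + 76²)*4 = -37*(-2 + 5776)*4 = -37*5774*4 = -213638*4 = -854552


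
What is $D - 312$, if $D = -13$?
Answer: $-325$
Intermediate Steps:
$D - 312 = -13 - 312 = -325$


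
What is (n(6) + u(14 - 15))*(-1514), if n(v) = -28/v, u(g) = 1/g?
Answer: 25738/3 ≈ 8579.3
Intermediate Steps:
u(g) = 1/g
(n(6) + u(14 - 15))*(-1514) = (-28/6 + 1/(14 - 15))*(-1514) = (-28*⅙ + 1/(-1))*(-1514) = (-14/3 - 1)*(-1514) = -17/3*(-1514) = 25738/3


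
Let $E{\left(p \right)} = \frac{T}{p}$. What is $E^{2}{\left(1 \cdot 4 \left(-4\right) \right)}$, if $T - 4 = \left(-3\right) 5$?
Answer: $\frac{121}{256} \approx 0.47266$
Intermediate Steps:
$T = -11$ ($T = 4 - 15 = -11$)
$E{\left(p \right)} = - \frac{11}{p}$
$E^{2}{\left(1 \cdot 4 \left(-4\right) \right)} = \left(- \frac{11}{1 \cdot 4 \left(-4\right)}\right)^{2} = \left(- \frac{11}{4 \left(-4\right)}\right)^{2} = \left(- \frac{11}{-16}\right)^{2} = \left(\left(-11\right) \left(- \frac{1}{16}\right)\right)^{2} = \left(\frac{11}{16}\right)^{2} = \frac{121}{256}$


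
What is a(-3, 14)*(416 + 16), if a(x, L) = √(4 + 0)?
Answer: 864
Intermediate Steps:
a(x, L) = 2 (a(x, L) = √4 = 2)
a(-3, 14)*(416 + 16) = 2*(416 + 16) = 2*432 = 864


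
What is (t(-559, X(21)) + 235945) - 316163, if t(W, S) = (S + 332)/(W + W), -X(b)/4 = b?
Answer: -44841986/559 ≈ -80218.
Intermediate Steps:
X(b) = -4*b
t(W, S) = (332 + S)/(2*W) (t(W, S) = (332 + S)/((2*W)) = (332 + S)*(1/(2*W)) = (332 + S)/(2*W))
(t(-559, X(21)) + 235945) - 316163 = ((½)*(332 - 4*21)/(-559) + 235945) - 316163 = ((½)*(-1/559)*(332 - 84) + 235945) - 316163 = ((½)*(-1/559)*248 + 235945) - 316163 = (-124/559 + 235945) - 316163 = 131893131/559 - 316163 = -44841986/559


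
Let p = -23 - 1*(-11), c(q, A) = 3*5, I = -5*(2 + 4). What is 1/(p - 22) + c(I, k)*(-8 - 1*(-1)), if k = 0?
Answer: -3571/34 ≈ -105.03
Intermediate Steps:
I = -30 (I = -5*6 = -30)
c(q, A) = 15
p = -12 (p = -23 + 11 = -12)
1/(p - 22) + c(I, k)*(-8 - 1*(-1)) = 1/(-12 - 22) + 15*(-8 - 1*(-1)) = 1/(-34) + 15*(-8 + 1) = -1/34 + 15*(-7) = -1/34 - 105 = -3571/34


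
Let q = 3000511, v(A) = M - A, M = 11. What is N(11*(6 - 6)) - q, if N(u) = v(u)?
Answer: -3000500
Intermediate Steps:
v(A) = 11 - A
N(u) = 11 - u
N(11*(6 - 6)) - q = (11 - 11*(6 - 6)) - 1*3000511 = (11 - 11*0) - 3000511 = (11 - 1*0) - 3000511 = (11 + 0) - 3000511 = 11 - 3000511 = -3000500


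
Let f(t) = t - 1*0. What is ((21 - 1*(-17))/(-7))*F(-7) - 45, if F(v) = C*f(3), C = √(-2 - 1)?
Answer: -45 - 114*I*√3/7 ≈ -45.0 - 28.208*I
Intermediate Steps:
f(t) = t (f(t) = t + 0 = t)
C = I*√3 (C = √(-3) = I*√3 ≈ 1.732*I)
F(v) = 3*I*√3 (F(v) = (I*√3)*3 = 3*I*√3)
((21 - 1*(-17))/(-7))*F(-7) - 45 = ((21 - 1*(-17))/(-7))*(3*I*√3) - 45 = ((21 + 17)*(-⅐))*(3*I*√3) - 45 = (38*(-⅐))*(3*I*√3) - 45 = -114*I*√3/7 - 45 = -45 - 114*I*√3/7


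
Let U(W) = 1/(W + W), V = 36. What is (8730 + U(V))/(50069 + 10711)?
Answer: 628561/4376160 ≈ 0.14363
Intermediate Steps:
U(W) = 1/(2*W)
(8730 + U(V))/(50069 + 10711) = (8730 + (½)/36)/(50069 + 10711) = (8730 + (½)*(1/36))/60780 = (8730 + 1/72)*(1/60780) = (628561/72)*(1/60780) = 628561/4376160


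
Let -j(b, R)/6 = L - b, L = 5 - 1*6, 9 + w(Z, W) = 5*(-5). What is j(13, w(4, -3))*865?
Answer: 72660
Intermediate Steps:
w(Z, W) = -34 (w(Z, W) = -9 + 5*(-5) = -9 - 25 = -34)
L = -1 (L = 5 - 6 = -1)
j(b, R) = 6 + 6*b (j(b, R) = -6*(-1 - b) = 6 + 6*b)
j(13, w(4, -3))*865 = (6 + 6*13)*865 = (6 + 78)*865 = 84*865 = 72660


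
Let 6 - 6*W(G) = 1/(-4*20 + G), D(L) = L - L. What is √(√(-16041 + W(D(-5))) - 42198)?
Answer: √(-151912800 + 30*I*√230975970)/60 ≈ 0.30827 + 205.42*I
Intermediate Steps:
D(L) = 0
W(G) = 1 - 1/(6*(-80 + G)) (W(G) = 1 - 1/(6*(-4*20 + G)) = 1 - 1/(6*(-80 + G)))
√(√(-16041 + W(D(-5))) - 42198) = √(√(-16041 + (-481/6 + 0)/(-80 + 0)) - 42198) = √(√(-16041 - 481/6/(-80)) - 42198) = √(√(-16041 - 1/80*(-481/6)) - 42198) = √(√(-16041 + 481/480) - 42198) = √(√(-7699199/480) - 42198) = √(I*√230975970/120 - 42198) = √(-42198 + I*√230975970/120)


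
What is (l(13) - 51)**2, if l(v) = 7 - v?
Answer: 3249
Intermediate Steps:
(l(13) - 51)**2 = ((7 - 1*13) - 51)**2 = ((7 - 13) - 51)**2 = (-6 - 51)**2 = (-57)**2 = 3249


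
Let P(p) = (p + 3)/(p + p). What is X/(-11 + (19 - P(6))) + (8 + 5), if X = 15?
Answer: 437/29 ≈ 15.069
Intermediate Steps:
P(p) = (3 + p)/(2*p) (P(p) = (3 + p)/((2*p)) = (3 + p)*(1/(2*p)) = (3 + p)/(2*p))
X/(-11 + (19 - P(6))) + (8 + 5) = 15/(-11 + (19 - (3 + 6)/(2*6))) + (8 + 5) = 15/(-11 + (19 - 9/(2*6))) + 13 = 15/(-11 + (19 - 1*¾)) + 13 = 15/(-11 + (19 - ¾)) + 13 = 15/(-11 + 73/4) + 13 = 15/(29/4) + 13 = 15*(4/29) + 13 = 60/29 + 13 = 437/29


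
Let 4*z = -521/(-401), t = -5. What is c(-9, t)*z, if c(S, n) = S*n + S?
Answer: 4689/401 ≈ 11.693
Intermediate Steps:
c(S, n) = S + S*n
z = 521/1604 (z = (-521/(-401))/4 = (-521*(-1/401))/4 = (¼)*(521/401) = 521/1604 ≈ 0.32481)
c(-9, t)*z = -9*(1 - 5)*(521/1604) = -9*(-4)*(521/1604) = 36*(521/1604) = 4689/401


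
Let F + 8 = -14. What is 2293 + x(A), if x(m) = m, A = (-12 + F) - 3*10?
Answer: 2229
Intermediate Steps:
F = -22 (F = -8 - 14 = -22)
A = -64 (A = (-12 - 22) - 3*10 = -34 - 30 = -64)
2293 + x(A) = 2293 - 64 = 2229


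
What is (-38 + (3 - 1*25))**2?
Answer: 3600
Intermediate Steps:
(-38 + (3 - 1*25))**2 = (-38 + (3 - 25))**2 = (-38 - 22)**2 = (-60)**2 = 3600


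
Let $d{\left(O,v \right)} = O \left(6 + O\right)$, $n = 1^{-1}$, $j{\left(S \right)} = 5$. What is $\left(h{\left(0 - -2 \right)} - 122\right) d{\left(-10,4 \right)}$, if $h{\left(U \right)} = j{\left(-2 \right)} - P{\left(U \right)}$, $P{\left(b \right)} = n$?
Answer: $-4720$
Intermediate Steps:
$n = 1$
$P{\left(b \right)} = 1$
$h{\left(U \right)} = 4$ ($h{\left(U \right)} = 5 - 1 = 4$)
$\left(h{\left(0 - -2 \right)} - 122\right) d{\left(-10,4 \right)} = \left(4 - 122\right) \left(- 10 \left(6 - 10\right)\right) = - 118 \left(\left(-10\right) \left(-4\right)\right) = \left(-118\right) 40 = -4720$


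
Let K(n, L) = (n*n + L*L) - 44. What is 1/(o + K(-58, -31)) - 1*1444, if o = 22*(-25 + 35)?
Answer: -6499443/4501 ≈ -1444.0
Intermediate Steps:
o = 220 (o = 22*10 = 220)
K(n, L) = -44 + L**2 + n**2 (K(n, L) = (n**2 + L**2) - 44 = (L**2 + n**2) - 44 = -44 + L**2 + n**2)
1/(o + K(-58, -31)) - 1*1444 = 1/(220 + (-44 + (-31)**2 + (-58)**2)) - 1*1444 = 1/(220 + (-44 + 961 + 3364)) - 1444 = 1/(220 + 4281) - 1444 = 1/4501 - 1444 = -6499443/4501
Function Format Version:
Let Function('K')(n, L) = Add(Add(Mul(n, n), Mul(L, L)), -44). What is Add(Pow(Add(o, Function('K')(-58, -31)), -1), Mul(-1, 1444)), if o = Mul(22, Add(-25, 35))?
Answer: Rational(-6499443, 4501) ≈ -1444.0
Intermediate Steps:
o = 220 (o = Mul(22, 10) = 220)
Function('K')(n, L) = Add(-44, Pow(L, 2), Pow(n, 2)) (Function('K')(n, L) = Add(Add(Pow(n, 2), Pow(L, 2)), -44) = Add(Add(Pow(L, 2), Pow(n, 2)), -44) = Add(-44, Pow(L, 2), Pow(n, 2)))
Add(Pow(Add(o, Function('K')(-58, -31)), -1), Mul(-1, 1444)) = Add(Pow(Add(220, Add(-44, Pow(-31, 2), Pow(-58, 2))), -1), Mul(-1, 1444)) = Add(Pow(Add(220, Add(-44, 961, 3364)), -1), -1444) = Add(Pow(Add(220, 4281), -1), -1444) = Add(Pow(4501, -1), -1444) = Add(Rational(1, 4501), -1444) = Rational(-6499443, 4501)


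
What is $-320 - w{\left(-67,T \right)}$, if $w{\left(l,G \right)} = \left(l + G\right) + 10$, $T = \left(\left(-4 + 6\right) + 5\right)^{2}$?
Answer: $-312$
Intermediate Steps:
$T = 49$ ($T = \left(2 + 5\right)^{2} = 7^{2} = 49$)
$w{\left(l,G \right)} = 10 + G + l$ ($w{\left(l,G \right)} = \left(G + l\right) + 10 = 10 + G + l$)
$-320 - w{\left(-67,T \right)} = -320 - \left(10 + 49 - 67\right) = -320 - -8 = -320 + 8 = -312$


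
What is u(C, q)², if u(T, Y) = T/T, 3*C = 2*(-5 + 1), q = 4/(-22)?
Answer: 1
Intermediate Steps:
q = -2/11 (q = 4*(-1/22) = -2/11 ≈ -0.18182)
C = -8/3 (C = (2*(-5 + 1))/3 = (2*(-4))/3 = (⅓)*(-8) = -8/3 ≈ -2.6667)
u(T, Y) = 1
u(C, q)² = 1² = 1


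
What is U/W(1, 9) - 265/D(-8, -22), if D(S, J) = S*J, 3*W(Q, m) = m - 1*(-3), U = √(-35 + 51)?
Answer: -89/176 ≈ -0.50568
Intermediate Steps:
U = 4 (U = √16 = 4)
W(Q, m) = 1 + m/3 (W(Q, m) = (m - 1*(-3))/3 = (m + 3)/3 = (3 + m)/3 = 1 + m/3)
D(S, J) = J*S
U/W(1, 9) - 265/D(-8, -22) = 4/(1 + (⅓)*9) - 265/((-22*(-8))) = 4/(1 + 3) - 265/176 = 4/4 - 265*1/176 = 4*(¼) - 265/176 = 1 - 265/176 = -89/176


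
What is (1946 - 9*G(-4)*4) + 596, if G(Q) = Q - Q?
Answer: 2542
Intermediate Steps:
G(Q) = 0
(1946 - 9*G(-4)*4) + 596 = (1946 - 9*0*4) + 596 = (1946 + 0*4) + 596 = (1946 + 0) + 596 = 1946 + 596 = 2542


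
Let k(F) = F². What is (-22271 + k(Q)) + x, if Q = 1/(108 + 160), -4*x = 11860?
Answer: -1812550463/71824 ≈ -25236.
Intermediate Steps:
x = -2965 (x = -¼*11860 = -2965)
Q = 1/268 ≈ 0.0037313
(-22271 + k(Q)) + x = (-22271 + (1/268)²) - 2965 = (-22271 + 1/71824) - 2965 = -1599592303/71824 - 2965 = -1812550463/71824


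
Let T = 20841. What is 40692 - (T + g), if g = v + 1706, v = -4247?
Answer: 22392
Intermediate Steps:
g = -2541 (g = -4247 + 1706 = -2541)
40692 - (T + g) = 40692 - (20841 - 2541) = 40692 - 1*18300 = 40692 - 18300 = 22392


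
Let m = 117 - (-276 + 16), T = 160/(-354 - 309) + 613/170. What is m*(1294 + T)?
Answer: 249444283/510 ≈ 4.8911e+5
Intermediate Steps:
T = 22307/6630 (T = 160/(-663) + 613*(1/170) = 160*(-1/663) + 613/170 = -160/663 + 613/170 = 22307/6630 ≈ 3.3646)
m = 377 (m = 117 - 1*(-260) = 117 + 260 = 377)
m*(1294 + T) = 377*(1294 + 22307/6630) = 377*(8601527/6630) = 249444283/510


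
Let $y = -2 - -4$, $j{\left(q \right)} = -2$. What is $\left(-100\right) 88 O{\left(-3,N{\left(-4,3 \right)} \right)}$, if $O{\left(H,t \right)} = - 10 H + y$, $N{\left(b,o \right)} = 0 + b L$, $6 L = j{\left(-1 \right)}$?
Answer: $-281600$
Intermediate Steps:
$L = - \frac{1}{3}$ ($L = \frac{1}{6} \left(-2\right) = - \frac{1}{3} \approx -0.33333$)
$y = 2$ ($y = -2 + 4 = 2$)
$N{\left(b,o \right)} = - \frac{b}{3}$ ($N{\left(b,o \right)} = 0 + b \left(- \frac{1}{3}\right) = 0 - \frac{b}{3} = - \frac{b}{3}$)
$O{\left(H,t \right)} = 2 - 10 H$ ($O{\left(H,t \right)} = - 10 H + 2 = 2 - 10 H$)
$\left(-100\right) 88 O{\left(-3,N{\left(-4,3 \right)} \right)} = \left(-100\right) 88 \left(2 - -30\right) = - 8800 \left(2 + 30\right) = \left(-8800\right) 32 = -281600$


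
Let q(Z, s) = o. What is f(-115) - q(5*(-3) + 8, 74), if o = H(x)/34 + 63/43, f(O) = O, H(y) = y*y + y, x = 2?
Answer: -85265/731 ≈ -116.64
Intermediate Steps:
H(y) = y + y² (H(y) = y² + y = y + y²)
o = 1200/731 (o = (2*(1 + 2))/34 + 63/43 = (2*3)*(1/34) + 63*(1/43) = 6*(1/34) + 63/43 = 3/17 + 63/43 = 1200/731 ≈ 1.6416)
q(Z, s) = 1200/731
f(-115) - q(5*(-3) + 8, 74) = -115 - 1*1200/731 = -115 - 1200/731 = -85265/731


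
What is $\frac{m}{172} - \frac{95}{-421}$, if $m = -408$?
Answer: $- \frac{38857}{18103} \approx -2.1464$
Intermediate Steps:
$\frac{m}{172} - \frac{95}{-421} = - \frac{408}{172} - \frac{95}{-421} = \left(-408\right) \frac{1}{172} - - \frac{95}{421} = - \frac{102}{43} + \frac{95}{421} = - \frac{38857}{18103}$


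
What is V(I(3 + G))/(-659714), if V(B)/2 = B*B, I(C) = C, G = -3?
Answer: 0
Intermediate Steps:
V(B) = 2*B**2 (V(B) = 2*(B*B) = 2*B**2)
V(I(3 + G))/(-659714) = (2*(3 - 3)**2)/(-659714) = (2*0**2)*(-1/659714) = (2*0)*(-1/659714) = 0*(-1/659714) = 0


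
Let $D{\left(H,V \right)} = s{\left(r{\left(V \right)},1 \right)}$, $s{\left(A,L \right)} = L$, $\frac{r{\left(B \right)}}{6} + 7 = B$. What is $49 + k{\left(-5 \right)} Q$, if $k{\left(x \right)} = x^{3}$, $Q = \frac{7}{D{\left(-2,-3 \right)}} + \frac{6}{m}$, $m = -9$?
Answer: $- \frac{2228}{3} \approx -742.67$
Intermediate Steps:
$r{\left(B \right)} = -42 + 6 B$
$D{\left(H,V \right)} = 1$
$Q = \frac{19}{3}$ ($Q = \frac{7}{1} + \frac{6}{-9} = 7 \cdot 1 + 6 \left(- \frac{1}{9}\right) = 7 - \frac{2}{3} = \frac{19}{3} \approx 6.3333$)
$49 + k{\left(-5 \right)} Q = 49 + \left(-5\right)^{3} \cdot \frac{19}{3} = 49 - \frac{2375}{3} = - \frac{2228}{3}$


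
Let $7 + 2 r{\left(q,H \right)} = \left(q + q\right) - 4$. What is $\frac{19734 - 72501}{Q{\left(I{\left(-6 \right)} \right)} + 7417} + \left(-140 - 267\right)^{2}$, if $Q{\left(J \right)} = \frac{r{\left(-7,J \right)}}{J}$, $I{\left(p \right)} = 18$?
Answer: $\frac{44224229951}{266987} \approx 1.6564 \cdot 10^{5}$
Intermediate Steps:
$r{\left(q,H \right)} = - \frac{11}{2} + q$ ($r{\left(q,H \right)} = - \frac{7}{2} + \frac{\left(q + q\right) - 4}{2} = - \frac{7}{2} + \frac{2 q - 4}{2} = - \frac{7}{2} + \frac{-4 + 2 q}{2} = - \frac{7}{2} + \left(-2 + q\right) = - \frac{11}{2} + q$)
$Q{\left(J \right)} = - \frac{25}{2 J}$ ($Q{\left(J \right)} = \frac{- \frac{11}{2} - 7}{J} = - \frac{25}{2 J}$)
$\frac{19734 - 72501}{Q{\left(I{\left(-6 \right)} \right)} + 7417} + \left(-140 - 267\right)^{2} = \frac{19734 - 72501}{- \frac{25}{2 \cdot 18} + 7417} + \left(-140 - 267\right)^{2} = - \frac{52767}{\left(- \frac{25}{2}\right) \frac{1}{18} + 7417} + \left(-407\right)^{2} = - \frac{52767}{- \frac{25}{36} + 7417} + 165649 = - \frac{52767}{\frac{266987}{36}} + 165649 = \left(-52767\right) \frac{36}{266987} + 165649 = - \frac{1899612}{266987} + 165649 = \frac{44224229951}{266987}$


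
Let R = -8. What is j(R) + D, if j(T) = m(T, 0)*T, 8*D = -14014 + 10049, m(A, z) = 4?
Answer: -4221/8 ≈ -527.63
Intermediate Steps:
D = -3965/8 (D = (-14014 + 10049)/8 = (1/8)*(-3965) = -3965/8 ≈ -495.63)
j(T) = 4*T
j(R) + D = 4*(-8) - 3965/8 = -32 - 3965/8 = -4221/8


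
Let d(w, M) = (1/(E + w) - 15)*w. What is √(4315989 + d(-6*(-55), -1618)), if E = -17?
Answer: 3*√46927587009/313 ≈ 2076.3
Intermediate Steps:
d(w, M) = w*(-15 + 1/(-17 + w)) (d(w, M) = (1/(-17 + w) - 15)*w = (-15 + 1/(-17 + w))*w = w*(-15 + 1/(-17 + w)))
√(4315989 + d(-6*(-55), -1618)) = √(4315989 + (-6*(-55))*(256 - (-90)*(-55))/(-17 - 6*(-55))) = √(4315989 + 330*(256 - 15*330)/(-17 + 330)) = √(4315989 + 330*(256 - 4950)/313) = √(4315989 + 330*(1/313)*(-4694)) = √(4315989 - 1549020/313) = √(1349355537/313) = 3*√46927587009/313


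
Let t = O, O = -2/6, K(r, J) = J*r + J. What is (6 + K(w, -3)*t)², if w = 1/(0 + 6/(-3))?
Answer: 169/4 ≈ 42.250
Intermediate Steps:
w = -½ (w = 1/(0 + 6*(-⅓)) = 1/(0 - 2) = 1/(-2) = -½ ≈ -0.50000)
K(r, J) = J + J*r
O = -⅓ (O = -2*⅙ = -⅓ ≈ -0.33333)
t = -⅓ ≈ -0.33333
(6 + K(w, -3)*t)² = (6 - 3*(1 - ½)*(-⅓))² = (6 - 3*½*(-⅓))² = (6 - 3/2*(-⅓))² = (6 + ½)² = (13/2)² = 169/4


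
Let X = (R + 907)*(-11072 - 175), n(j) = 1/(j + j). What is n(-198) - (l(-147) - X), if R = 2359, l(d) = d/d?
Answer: -14546150389/396 ≈ -3.6733e+7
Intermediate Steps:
l(d) = 1
n(j) = 1/(2*j)
X = -36732702 (X = (2359 + 907)*(-11072 - 175) = 3266*(-11247) = -36732702)
n(-198) - (l(-147) - X) = (½)/(-198) - (1 - 1*(-36732702)) = (½)*(-1/198) - (1 + 36732702) = -1/396 - 1*36732703 = -1/396 - 36732703 = -14546150389/396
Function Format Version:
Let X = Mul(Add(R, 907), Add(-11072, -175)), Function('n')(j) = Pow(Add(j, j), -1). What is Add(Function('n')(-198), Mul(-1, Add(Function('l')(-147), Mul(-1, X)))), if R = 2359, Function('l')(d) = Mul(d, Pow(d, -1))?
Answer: Rational(-14546150389, 396) ≈ -3.6733e+7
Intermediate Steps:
Function('l')(d) = 1
Function('n')(j) = Mul(Rational(1, 2), Pow(j, -1)) (Function('n')(j) = Pow(Mul(2, j), -1) = Mul(Rational(1, 2), Pow(j, -1)))
X = -36732702 (X = Mul(Add(2359, 907), Add(-11072, -175)) = Mul(3266, -11247) = -36732702)
Add(Function('n')(-198), Mul(-1, Add(Function('l')(-147), Mul(-1, X)))) = Add(Mul(Rational(1, 2), Pow(-198, -1)), Mul(-1, Add(1, Mul(-1, -36732702)))) = Add(Mul(Rational(1, 2), Rational(-1, 198)), Mul(-1, Add(1, 36732702))) = Add(Rational(-1, 396), Mul(-1, 36732703)) = Add(Rational(-1, 396), -36732703) = Rational(-14546150389, 396)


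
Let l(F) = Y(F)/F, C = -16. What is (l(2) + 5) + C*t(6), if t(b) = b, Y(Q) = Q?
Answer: -90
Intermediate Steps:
l(F) = 1 (l(F) = F/F = 1)
(l(2) + 5) + C*t(6) = (1 + 5) - 16*6 = 6 - 96 = -90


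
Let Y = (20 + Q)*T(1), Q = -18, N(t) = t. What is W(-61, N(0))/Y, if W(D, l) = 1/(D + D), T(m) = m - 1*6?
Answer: 1/1220 ≈ 0.00081967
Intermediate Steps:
T(m) = -6 + m (T(m) = m - 6 = -6 + m)
W(D, l) = 1/(2*D)
Y = -10 (Y = (20 - 18)*(-6 + 1) = 2*(-5) = -10)
W(-61, N(0))/Y = ((½)/(-61))/(-10) = ((½)*(-1/61))*(-⅒) = -1/122*(-⅒) = 1/1220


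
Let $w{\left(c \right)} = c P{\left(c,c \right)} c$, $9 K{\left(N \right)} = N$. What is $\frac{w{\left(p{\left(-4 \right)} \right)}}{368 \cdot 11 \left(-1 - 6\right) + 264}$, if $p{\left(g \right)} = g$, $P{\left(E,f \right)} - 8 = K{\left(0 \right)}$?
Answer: $- \frac{16}{3509} \approx -0.0045597$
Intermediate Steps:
$K{\left(N \right)} = \frac{N}{9}$
$P{\left(E,f \right)} = 8$ ($P{\left(E,f \right)} = 8 + \frac{1}{9} \cdot 0 = 8 + 0 = 8$)
$w{\left(c \right)} = 8 c^{2}$ ($w{\left(c \right)} = c 8 c = 8 c c = 8 c^{2}$)
$\frac{w{\left(p{\left(-4 \right)} \right)}}{368 \cdot 11 \left(-1 - 6\right) + 264} = \frac{8 \left(-4\right)^{2}}{368 \cdot 11 \left(-1 - 6\right) + 264} = \frac{8 \cdot 16}{368 \cdot 11 \left(-7\right) + 264} = \frac{128}{368 \left(-77\right) + 264} = \frac{128}{-28336 + 264} = \frac{128}{-28072} = 128 \left(- \frac{1}{28072}\right) = - \frac{16}{3509}$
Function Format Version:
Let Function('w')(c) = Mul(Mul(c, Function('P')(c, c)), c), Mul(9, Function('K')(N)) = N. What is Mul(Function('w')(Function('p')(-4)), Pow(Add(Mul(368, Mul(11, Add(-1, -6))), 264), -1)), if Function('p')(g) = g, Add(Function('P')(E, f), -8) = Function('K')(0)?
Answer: Rational(-16, 3509) ≈ -0.0045597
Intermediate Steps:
Function('K')(N) = Mul(Rational(1, 9), N)
Function('P')(E, f) = 8 (Function('P')(E, f) = Add(8, Mul(Rational(1, 9), 0)) = Add(8, 0) = 8)
Function('w')(c) = Mul(8, Pow(c, 2)) (Function('w')(c) = Mul(Mul(c, 8), c) = Mul(Mul(8, c), c) = Mul(8, Pow(c, 2)))
Mul(Function('w')(Function('p')(-4)), Pow(Add(Mul(368, Mul(11, Add(-1, -6))), 264), -1)) = Mul(Mul(8, Pow(-4, 2)), Pow(Add(Mul(368, Mul(11, Add(-1, -6))), 264), -1)) = Mul(Mul(8, 16), Pow(Add(Mul(368, Mul(11, -7)), 264), -1)) = Mul(128, Pow(Add(Mul(368, -77), 264), -1)) = Mul(128, Pow(Add(-28336, 264), -1)) = Mul(128, Pow(-28072, -1)) = Mul(128, Rational(-1, 28072)) = Rational(-16, 3509)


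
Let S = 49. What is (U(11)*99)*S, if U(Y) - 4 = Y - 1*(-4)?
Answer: 92169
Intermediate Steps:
U(Y) = 8 + Y (U(Y) = 4 + (Y - 1*(-4)) = 4 + (Y + 4) = 4 + (4 + Y) = 8 + Y)
(U(11)*99)*S = ((8 + 11)*99)*49 = (19*99)*49 = 1881*49 = 92169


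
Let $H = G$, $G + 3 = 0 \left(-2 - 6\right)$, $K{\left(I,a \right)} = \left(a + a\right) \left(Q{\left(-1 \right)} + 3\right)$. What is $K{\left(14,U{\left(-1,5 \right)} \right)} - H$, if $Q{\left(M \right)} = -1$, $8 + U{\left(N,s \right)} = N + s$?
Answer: $-13$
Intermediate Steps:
$U{\left(N,s \right)} = -8 + N + s$ ($U{\left(N,s \right)} = -8 + \left(N + s\right) = -8 + N + s$)
$K{\left(I,a \right)} = 4 a$ ($K{\left(I,a \right)} = \left(a + a\right) \left(-1 + 3\right) = 2 a 2 = 4 a$)
$G = -3$ ($G = -3 + 0 \left(-2 - 6\right) = -3 + 0 \left(-8\right) = -3 + 0 = -3$)
$H = -3$
$K{\left(14,U{\left(-1,5 \right)} \right)} - H = 4 \left(-8 - 1 + 5\right) - -3 = 4 \left(-4\right) + 3 = -16 + 3 = -13$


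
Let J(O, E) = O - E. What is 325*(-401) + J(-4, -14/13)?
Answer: -1694263/13 ≈ -1.3033e+5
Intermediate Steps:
325*(-401) + J(-4, -14/13) = 325*(-401) + (-4 - (-14)/13) = -130325 + (-4 - (-14)/13) = -130325 + (-4 - 1*(-14/13)) = -130325 + (-4 + 14/13) = -130325 - 38/13 = -1694263/13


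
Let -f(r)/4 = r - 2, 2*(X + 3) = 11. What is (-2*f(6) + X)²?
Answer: 4761/4 ≈ 1190.3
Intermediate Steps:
X = 5/2 (X = -3 + (½)*11 = -3 + 11/2 = 5/2 ≈ 2.5000)
f(r) = 8 - 4*r (f(r) = -4*(r - 2) = -4*(-2 + r) = 8 - 4*r)
(-2*f(6) + X)² = (-2*(8 - 4*6) + 5/2)² = (-2*(8 - 24) + 5/2)² = (-2*(-16) + 5/2)² = (32 + 5/2)² = (69/2)² = 4761/4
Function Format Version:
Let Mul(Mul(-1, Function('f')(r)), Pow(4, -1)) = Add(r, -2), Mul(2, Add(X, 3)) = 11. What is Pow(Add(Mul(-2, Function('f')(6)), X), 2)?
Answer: Rational(4761, 4) ≈ 1190.3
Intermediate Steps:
X = Rational(5, 2) (X = Add(-3, Mul(Rational(1, 2), 11)) = Add(-3, Rational(11, 2)) = Rational(5, 2) ≈ 2.5000)
Function('f')(r) = Add(8, Mul(-4, r)) (Function('f')(r) = Mul(-4, Add(r, -2)) = Mul(-4, Add(-2, r)) = Add(8, Mul(-4, r)))
Pow(Add(Mul(-2, Function('f')(6)), X), 2) = Pow(Add(Mul(-2, Add(8, Mul(-4, 6))), Rational(5, 2)), 2) = Pow(Add(Mul(-2, Add(8, -24)), Rational(5, 2)), 2) = Pow(Add(Mul(-2, -16), Rational(5, 2)), 2) = Pow(Add(32, Rational(5, 2)), 2) = Pow(Rational(69, 2), 2) = Rational(4761, 4)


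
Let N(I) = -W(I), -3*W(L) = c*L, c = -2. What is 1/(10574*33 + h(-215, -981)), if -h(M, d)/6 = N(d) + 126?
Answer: 1/344262 ≈ 2.9048e-6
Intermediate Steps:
W(L) = 2*L/3 (W(L) = -(-2)*L/3 = 2*L/3)
N(I) = -2*I/3
h(M, d) = -756 + 4*d (h(M, d) = -6*(-2*d/3 + 126) = -6*(126 - 2*d/3) = -756 + 4*d)
1/(10574*33 + h(-215, -981)) = 1/(10574*33 + (-756 + 4*(-981))) = 1/(348942 + (-756 - 3924)) = 1/(348942 - 4680) = 1/344262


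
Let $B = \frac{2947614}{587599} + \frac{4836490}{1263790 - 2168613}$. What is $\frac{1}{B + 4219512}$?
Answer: $\frac{531673089977}{2243400808387286036} \approx 2.3699 \cdot 10^{-7}$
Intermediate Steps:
$B = - \frac{174847745188}{531673089977}$ ($B = 2947614 \cdot \frac{1}{587599} + \frac{4836490}{-904823} = \frac{2947614}{587599} + 4836490 \left(- \frac{1}{904823}\right) = \frac{2947614}{587599} - \frac{4836490}{904823} = - \frac{174847745188}{531673089977} \approx -0.32886$)
$\frac{1}{B + 4219512} = \frac{1}{- \frac{174847745188}{531673089977} + 4219512} = \frac{1}{\frac{2243400808387286036}{531673089977}} = \frac{531673089977}{2243400808387286036}$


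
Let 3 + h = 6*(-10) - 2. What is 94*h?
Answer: -6110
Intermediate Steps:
h = -65 (h = -3 + (6*(-10) - 2) = -3 + (-60 - 2) = -3 - 62 = -65)
94*h = 94*(-65) = -6110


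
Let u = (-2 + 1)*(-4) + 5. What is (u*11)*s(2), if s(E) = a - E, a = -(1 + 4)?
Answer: -693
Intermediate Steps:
u = 9 (u = -1*(-4) + 5 = 4 + 5 = 9)
a = -5 (a = -1*5 = -5)
s(E) = -5 - E
(u*11)*s(2) = (9*11)*(-5 - 1*2) = 99*(-5 - 2) = 99*(-7) = -693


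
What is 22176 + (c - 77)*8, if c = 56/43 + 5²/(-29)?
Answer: 26889712/1247 ≈ 21564.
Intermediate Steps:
c = 549/1247 (c = 56*(1/43) + 25*(-1/29) = 56/43 - 25/29 = 549/1247 ≈ 0.44026)
22176 + (c - 77)*8 = 22176 + (549/1247 - 77)*8 = 22176 - 95470/1247*8 = 22176 - 763760/1247 = 26889712/1247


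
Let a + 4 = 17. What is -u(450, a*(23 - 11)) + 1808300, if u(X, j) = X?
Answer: 1807850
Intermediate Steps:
a = 13 (a = -4 + 17 = 13)
-u(450, a*(23 - 11)) + 1808300 = -1*450 + 1808300 = -450 + 1808300 = 1807850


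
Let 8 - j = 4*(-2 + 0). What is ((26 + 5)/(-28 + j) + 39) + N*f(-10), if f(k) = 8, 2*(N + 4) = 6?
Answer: 341/12 ≈ 28.417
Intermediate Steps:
N = -1 (N = -4 + (½)*6 = -4 + 3 = -1)
j = 16 (j = 8 - 4*(-2 + 0) = 8 - 4*(-2) = 8 - 1*(-8) = 8 + 8 = 16)
((26 + 5)/(-28 + j) + 39) + N*f(-10) = ((26 + 5)/(-28 + 16) + 39) - 1*8 = (31/(-12) + 39) - 8 = (31*(-1/12) + 39) - 8 = (-31/12 + 39) - 8 = 437/12 - 8 = 341/12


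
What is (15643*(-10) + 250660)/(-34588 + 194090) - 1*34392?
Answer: -2742749277/79751 ≈ -34391.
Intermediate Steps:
(15643*(-10) + 250660)/(-34588 + 194090) - 1*34392 = (-156430 + 250660)/159502 - 34392 = 94230*(1/159502) - 34392 = 47115/79751 - 34392 = -2742749277/79751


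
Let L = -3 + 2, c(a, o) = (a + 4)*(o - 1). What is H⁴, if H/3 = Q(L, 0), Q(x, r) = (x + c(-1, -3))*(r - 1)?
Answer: 2313441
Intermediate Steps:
c(a, o) = (-1 + o)*(4 + a) (c(a, o) = (4 + a)*(-1 + o) = (-1 + o)*(4 + a))
L = -1
Q(x, r) = (-1 + r)*(-12 + x) (Q(x, r) = (x + (-4 - 1*(-1) + 4*(-3) - 1*(-3)))*(r - 1) = (x + (-4 + 1 - 12 + 3))*(-1 + r) = (x - 12)*(-1 + r) = (-12 + x)*(-1 + r) = (-1 + r)*(-12 + x))
H = 39 (H = 3*(12 - 1*(-1) - 12*0 + 0*(-1)) = 3*(12 + 1 + 0 + 0) = 3*13 = 39)
H⁴ = 39⁴ = 2313441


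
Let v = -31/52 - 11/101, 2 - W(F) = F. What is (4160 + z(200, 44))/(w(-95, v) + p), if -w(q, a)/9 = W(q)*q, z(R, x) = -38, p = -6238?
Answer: 4122/76697 ≈ 0.053744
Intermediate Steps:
W(F) = 2 - F
v = -3703/5252 (v = -31*1/52 - 11*1/101 = -31/52 - 11/101 = -3703/5252 ≈ -0.70506)
w(q, a) = -9*q*(2 - q) (w(q, a) = -9*(2 - q)*q = -9*q*(2 - q))
(4160 + z(200, 44))/(w(-95, v) + p) = (4160 - 38)/(9*(-95)*(-2 - 95) - 6238) = 4122/(9*(-95)*(-97) - 6238) = 4122/(82935 - 6238) = 4122/76697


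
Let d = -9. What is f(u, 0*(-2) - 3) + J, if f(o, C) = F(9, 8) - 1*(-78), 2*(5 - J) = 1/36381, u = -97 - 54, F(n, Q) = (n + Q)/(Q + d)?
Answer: 4802291/72762 ≈ 66.000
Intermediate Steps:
F(n, Q) = (Q + n)/(-9 + Q) (F(n, Q) = (n + Q)/(Q - 9) = (Q + n)/(-9 + Q))
u = -151
J = 363809/72762 (J = 5 - 1/2/36381 = 5 - 1/2*1/36381 = 5 - 1/72762 = 363809/72762 ≈ 5.0000)
f(o, C) = 61 (f(o, C) = (8 + 9)/(-9 + 8) - 1*(-78) = 17/(-1) + 78 = -1*17 + 78 = -17 + 78 = 61)
f(u, 0*(-2) - 3) + J = 61 + 363809/72762 = 4802291/72762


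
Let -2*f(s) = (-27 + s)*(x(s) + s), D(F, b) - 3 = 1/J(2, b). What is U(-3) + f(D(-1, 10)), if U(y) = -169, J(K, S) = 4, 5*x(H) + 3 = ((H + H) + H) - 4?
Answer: -991/8 ≈ -123.88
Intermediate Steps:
x(H) = -7/5 + 3*H/5 (x(H) = -3/5 + (((H + H) + H) - 4)/5 = -3/5 + ((2*H + H) - 4)/5 = -3/5 + (3*H - 4)/5 = -3/5 + (-4 + 3*H)/5 = -3/5 + (-4/5 + 3*H/5) = -7/5 + 3*H/5)
D(F, b) = 13/4 (D(F, b) = 3 + 1/4 = 13/4)
f(s) = -(-27 + s)*(-7/5 + 8*s/5)/2 (f(s) = -(-27 + s)*((-7/5 + 3*s/5) + s)/2 = -(-27 + s)*(-7/5 + 8*s/5)/2)
U(-3) + f(D(-1, 10)) = -169 + (-189/10 - 4*(13/4)**2/5 + (223/10)*(13/4)) = -169 + (-189/10 - 4/5*169/16 + 2899/40) = -169 + (-189/10 - 169/20 + 2899/40) = -169 + 361/8 = -991/8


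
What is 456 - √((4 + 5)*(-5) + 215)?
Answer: 456 - √170 ≈ 442.96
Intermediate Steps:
456 - √((4 + 5)*(-5) + 215) = 456 - √(9*(-5) + 215) = 456 - √(-45 + 215) = 456 - √170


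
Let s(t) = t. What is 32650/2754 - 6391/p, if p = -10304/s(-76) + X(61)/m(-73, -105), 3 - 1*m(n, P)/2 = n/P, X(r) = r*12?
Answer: -1311955124/133132491 ≈ -9.8545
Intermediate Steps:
X(r) = 12*r
m(n, P) = 6 - 2*n/P
p = 676781/2299 (p = -10304/(-76) + (12*61)/(6 - 2*(-73)/(-105)) = -10304*(-1/76) + 732/(6 - 2*(-73)*(-1/105)) = 2576/19 + 732/(6 - 146/105) = 2576/19 + 732/(484/105) = 2576/19 + 732*(105/484) = 2576/19 + 19215/121 = 676781/2299 ≈ 294.38)
32650/2754 - 6391/p = 32650/2754 - 6391/676781/2299 = 32650*(1/2754) - 6391*2299/676781 = 16325/1377 - 2098987/96683 = -1311955124/133132491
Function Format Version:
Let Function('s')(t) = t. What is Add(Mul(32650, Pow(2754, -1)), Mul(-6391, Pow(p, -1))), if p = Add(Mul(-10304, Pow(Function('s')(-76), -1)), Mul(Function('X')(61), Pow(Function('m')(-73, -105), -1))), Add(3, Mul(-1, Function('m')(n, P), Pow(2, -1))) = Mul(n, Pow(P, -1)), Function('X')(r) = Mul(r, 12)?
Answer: Rational(-1311955124, 133132491) ≈ -9.8545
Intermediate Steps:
Function('X')(r) = Mul(12, r)
Function('m')(n, P) = Add(6, Mul(-2, n, Pow(P, -1))) (Function('m')(n, P) = Add(6, Mul(-2, Mul(n, Pow(P, -1)))) = Add(6, Mul(-2, n, Pow(P, -1))))
p = Rational(676781, 2299) (p = Add(Mul(-10304, Pow(-76, -1)), Mul(Mul(12, 61), Pow(Add(6, Mul(-2, -73, Pow(-105, -1))), -1))) = Add(Mul(-10304, Rational(-1, 76)), Mul(732, Pow(Add(6, Mul(-2, -73, Rational(-1, 105))), -1))) = Add(Rational(2576, 19), Mul(732, Pow(Add(6, Rational(-146, 105)), -1))) = Add(Rational(2576, 19), Mul(732, Pow(Rational(484, 105), -1))) = Add(Rational(2576, 19), Mul(732, Rational(105, 484))) = Add(Rational(2576, 19), Rational(19215, 121)) = Rational(676781, 2299) ≈ 294.38)
Add(Mul(32650, Pow(2754, -1)), Mul(-6391, Pow(p, -1))) = Add(Mul(32650, Pow(2754, -1)), Mul(-6391, Pow(Rational(676781, 2299), -1))) = Add(Mul(32650, Rational(1, 2754)), Mul(-6391, Rational(2299, 676781))) = Add(Rational(16325, 1377), Rational(-2098987, 96683)) = Rational(-1311955124, 133132491)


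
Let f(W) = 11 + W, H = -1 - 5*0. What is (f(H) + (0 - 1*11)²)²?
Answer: 17161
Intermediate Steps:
H = -1 (H = -1 + 0 = -1)
(f(H) + (0 - 1*11)²)² = ((11 - 1) + (0 - 1*11)²)² = (10 + (0 - 11)²)² = (10 + (-11)²)² = (10 + 121)² = 131² = 17161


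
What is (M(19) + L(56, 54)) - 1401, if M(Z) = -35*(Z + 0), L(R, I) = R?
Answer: -2010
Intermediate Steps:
M(Z) = -35*Z
(M(19) + L(56, 54)) - 1401 = (-35*19 + 56) - 1401 = (-665 + 56) - 1401 = -609 - 1401 = -2010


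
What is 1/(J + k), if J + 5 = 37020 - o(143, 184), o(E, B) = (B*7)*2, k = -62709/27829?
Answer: 27829/958340222 ≈ 2.9039e-5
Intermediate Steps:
k = -62709/27829 (k = -62709*1/27829 = -62709/27829 ≈ -2.2534)
o(E, B) = 14*B (o(E, B) = (7*B)*2 = 14*B)
J = 34439 (J = -5 + (37020 - 14*184) = -5 + (37020 - 1*2576) = -5 + (37020 - 2576) = -5 + 34444 = 34439)
1/(J + k) = 1/(34439 - 62709/27829) = 1/(958340222/27829) = 27829/958340222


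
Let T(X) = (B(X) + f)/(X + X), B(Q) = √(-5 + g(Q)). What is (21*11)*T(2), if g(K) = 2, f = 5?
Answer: 1155/4 + 231*I*√3/4 ≈ 288.75 + 100.03*I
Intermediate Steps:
B(Q) = I*√3 (B(Q) = √(-5 + 2) = √(-3) = I*√3)
T(X) = (5 + I*√3)/(2*X) (T(X) = (I*√3 + 5)/(X + X) = (5 + I*√3)/((2*X)) = (5 + I*√3)*(1/(2*X)) = (5 + I*√3)/(2*X))
(21*11)*T(2) = (21*11)*((½)*(5 + I*√3)/2) = 231*((½)*(½)*(5 + I*√3)) = 231*(5/4 + I*√3/4) = 1155/4 + 231*I*√3/4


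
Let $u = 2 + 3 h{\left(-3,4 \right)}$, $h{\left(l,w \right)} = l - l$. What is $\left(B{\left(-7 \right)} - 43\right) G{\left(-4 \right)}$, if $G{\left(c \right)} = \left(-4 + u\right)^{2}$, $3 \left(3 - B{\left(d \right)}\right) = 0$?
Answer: $-160$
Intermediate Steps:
$B{\left(d \right)} = 3$ ($B{\left(d \right)} = 3 - 0 = 3 + 0 = 3$)
$h{\left(l,w \right)} = 0$
$u = 2$ ($u = 2 + 3 \cdot 0 = 2 + 0 = 2$)
$G{\left(c \right)} = 4$ ($G{\left(c \right)} = \left(-4 + 2\right)^{2} = \left(-2\right)^{2} = 4$)
$\left(B{\left(-7 \right)} - 43\right) G{\left(-4 \right)} = \left(3 - 43\right) 4 = \left(-40\right) 4 = -160$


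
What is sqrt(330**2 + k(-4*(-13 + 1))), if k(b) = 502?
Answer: sqrt(109402) ≈ 330.76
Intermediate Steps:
sqrt(330**2 + k(-4*(-13 + 1))) = sqrt(330**2 + 502) = sqrt(108900 + 502) = sqrt(109402)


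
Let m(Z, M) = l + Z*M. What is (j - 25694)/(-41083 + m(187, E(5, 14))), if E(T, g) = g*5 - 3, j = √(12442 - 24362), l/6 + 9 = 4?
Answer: 12847/14292 - I*√745/7146 ≈ 0.89889 - 0.0038196*I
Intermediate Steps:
l = -30 (l = -54 + 6*4 = -54 + 24 = -30)
j = 4*I*√745 (j = √(-11920) = 4*I*√745 ≈ 109.18*I)
E(T, g) = -3 + 5*g (E(T, g) = 5*g - 3 = -3 + 5*g)
m(Z, M) = -30 + M*Z (m(Z, M) = -30 + Z*M = -30 + M*Z)
(j - 25694)/(-41083 + m(187, E(5, 14))) = (4*I*√745 - 25694)/(-41083 + (-30 + (-3 + 5*14)*187)) = (-25694 + 4*I*√745)/(-41083 + (-30 + (-3 + 70)*187)) = (-25694 + 4*I*√745)/(-41083 + (-30 + 67*187)) = (-25694 + 4*I*√745)/(-41083 + (-30 + 12529)) = (-25694 + 4*I*√745)/(-41083 + 12499) = (-25694 + 4*I*√745)/(-28584) = (-25694 + 4*I*√745)*(-1/28584) = 12847/14292 - I*√745/7146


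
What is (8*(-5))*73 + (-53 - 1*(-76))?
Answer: -2897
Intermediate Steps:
(8*(-5))*73 + (-53 - 1*(-76)) = -40*73 + (-53 + 76) = -2920 + 23 = -2897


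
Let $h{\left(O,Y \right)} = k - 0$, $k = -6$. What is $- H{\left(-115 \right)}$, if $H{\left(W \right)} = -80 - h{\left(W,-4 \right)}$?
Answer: $74$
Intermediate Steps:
$h{\left(O,Y \right)} = -6$ ($h{\left(O,Y \right)} = -6 - 0 = -6 + 0 = -6$)
$H{\left(W \right)} = -74$ ($H{\left(W \right)} = -80 - -6 = -80 + 6 = -74$)
$- H{\left(-115 \right)} = \left(-1\right) \left(-74\right) = 74$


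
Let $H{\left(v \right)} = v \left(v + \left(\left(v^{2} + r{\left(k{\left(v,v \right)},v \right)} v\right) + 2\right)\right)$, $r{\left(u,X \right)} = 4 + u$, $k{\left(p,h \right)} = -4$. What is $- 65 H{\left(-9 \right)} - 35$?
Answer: $43255$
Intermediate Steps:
$H{\left(v \right)} = v \left(2 + v + v^{2}\right)$ ($H{\left(v \right)} = v \left(v + \left(\left(v^{2} + \left(4 - 4\right) v\right) + 2\right)\right) = v \left(v + \left(\left(v^{2} + 0 v\right) + 2\right)\right) = v \left(v + \left(\left(v^{2} + 0\right) + 2\right)\right) = v \left(v + \left(v^{2} + 2\right)\right) = v \left(v + \left(2 + v^{2}\right)\right) = v \left(2 + v + v^{2}\right)$)
$- 65 H{\left(-9 \right)} - 35 = - 65 \left(- 9 \left(2 - 9 + \left(-9\right)^{2}\right)\right) - 35 = - 65 \left(- 9 \left(2 - 9 + 81\right)\right) - 35 = - 65 \left(\left(-9\right) 74\right) - 35 = \left(-65\right) \left(-666\right) - 35 = 43290 - 35 = 43255$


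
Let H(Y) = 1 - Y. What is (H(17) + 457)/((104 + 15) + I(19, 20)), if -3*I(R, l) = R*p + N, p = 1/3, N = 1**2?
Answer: 3969/1049 ≈ 3.7836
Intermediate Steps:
N = 1
p = 1/3 ≈ 0.33333
I(R, l) = -1/3 - R/9 (I(R, l) = -(R*(1/3) + 1)/3 = -(R/3 + 1)/3 = -(1 + R/3)/3 = -1/3 - R/9)
(H(17) + 457)/((104 + 15) + I(19, 20)) = ((1 - 1*17) + 457)/((104 + 15) + (-1/3 - 1/9*19)) = ((1 - 17) + 457)/(119 + (-1/3 - 19/9)) = (-16 + 457)/(119 - 22/9) = 441/(1049/9) = 441*(9/1049) = 3969/1049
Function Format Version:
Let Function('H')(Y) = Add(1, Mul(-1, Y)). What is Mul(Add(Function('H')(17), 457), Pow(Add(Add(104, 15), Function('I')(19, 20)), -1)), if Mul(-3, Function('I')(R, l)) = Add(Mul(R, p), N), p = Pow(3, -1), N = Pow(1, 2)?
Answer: Rational(3969, 1049) ≈ 3.7836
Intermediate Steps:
N = 1
p = Rational(1, 3) ≈ 0.33333
Function('I')(R, l) = Add(Rational(-1, 3), Mul(Rational(-1, 9), R)) (Function('I')(R, l) = Mul(Rational(-1, 3), Add(Mul(R, Rational(1, 3)), 1)) = Mul(Rational(-1, 3), Add(Mul(Rational(1, 3), R), 1)) = Mul(Rational(-1, 3), Add(1, Mul(Rational(1, 3), R))) = Add(Rational(-1, 3), Mul(Rational(-1, 9), R)))
Mul(Add(Function('H')(17), 457), Pow(Add(Add(104, 15), Function('I')(19, 20)), -1)) = Mul(Add(Add(1, Mul(-1, 17)), 457), Pow(Add(Add(104, 15), Add(Rational(-1, 3), Mul(Rational(-1, 9), 19))), -1)) = Mul(Add(Add(1, -17), 457), Pow(Add(119, Add(Rational(-1, 3), Rational(-19, 9))), -1)) = Mul(Add(-16, 457), Pow(Add(119, Rational(-22, 9)), -1)) = Mul(441, Pow(Rational(1049, 9), -1)) = Mul(441, Rational(9, 1049)) = Rational(3969, 1049)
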